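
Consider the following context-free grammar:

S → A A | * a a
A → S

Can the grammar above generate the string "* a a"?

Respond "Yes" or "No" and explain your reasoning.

Yes - a valid derivation exists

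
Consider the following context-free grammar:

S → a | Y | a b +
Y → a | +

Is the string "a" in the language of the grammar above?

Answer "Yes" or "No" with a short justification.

Yes - a valid derivation exists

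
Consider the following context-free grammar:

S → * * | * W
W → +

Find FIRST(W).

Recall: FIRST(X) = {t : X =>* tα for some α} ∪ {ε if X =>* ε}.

We compute FIRST(W) using the standard algorithm.
FIRST(S) = {*}
FIRST(W) = {+}
Therefore, FIRST(W) = {+}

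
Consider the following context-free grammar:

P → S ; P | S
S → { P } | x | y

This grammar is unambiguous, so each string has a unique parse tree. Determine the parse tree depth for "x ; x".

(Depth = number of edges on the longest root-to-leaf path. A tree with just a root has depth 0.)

3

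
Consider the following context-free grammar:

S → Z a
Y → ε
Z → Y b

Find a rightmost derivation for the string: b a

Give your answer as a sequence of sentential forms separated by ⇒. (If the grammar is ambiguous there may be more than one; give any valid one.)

S ⇒ Z a ⇒ Y b a ⇒ b a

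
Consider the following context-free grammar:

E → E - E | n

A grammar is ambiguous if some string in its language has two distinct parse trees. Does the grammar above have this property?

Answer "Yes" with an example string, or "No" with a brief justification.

Yes - the string 'n - n - n - n - n - n' has two distinct parse trees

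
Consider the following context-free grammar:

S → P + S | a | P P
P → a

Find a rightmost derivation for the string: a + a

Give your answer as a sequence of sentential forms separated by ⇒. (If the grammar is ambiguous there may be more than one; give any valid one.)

S ⇒ P + S ⇒ P + a ⇒ a + a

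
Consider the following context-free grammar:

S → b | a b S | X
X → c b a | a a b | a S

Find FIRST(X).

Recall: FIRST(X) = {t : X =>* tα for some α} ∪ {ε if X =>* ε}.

We compute FIRST(X) using the standard algorithm.
FIRST(S) = {a, b, c}
FIRST(X) = {a, c}
Therefore, FIRST(X) = {a, c}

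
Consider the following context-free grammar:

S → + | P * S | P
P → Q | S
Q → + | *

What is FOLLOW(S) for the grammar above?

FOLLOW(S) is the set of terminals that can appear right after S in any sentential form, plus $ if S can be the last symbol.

We compute FOLLOW(S) using the standard algorithm.
FOLLOW(S) starts with {$}.
FIRST(P) = {*, +}
FIRST(Q) = {*, +}
FIRST(S) = {*, +}
FOLLOW(P) = {$, *}
FOLLOW(Q) = {$, *}
FOLLOW(S) = {$, *}
Therefore, FOLLOW(S) = {$, *}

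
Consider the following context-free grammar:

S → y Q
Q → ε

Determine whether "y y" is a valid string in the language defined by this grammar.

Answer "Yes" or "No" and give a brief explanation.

No - no valid derivation exists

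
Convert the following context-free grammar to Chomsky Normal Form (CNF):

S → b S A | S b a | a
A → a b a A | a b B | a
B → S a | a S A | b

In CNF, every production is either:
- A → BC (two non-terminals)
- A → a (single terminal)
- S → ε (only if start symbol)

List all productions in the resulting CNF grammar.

TB → b; TA → a; S → a; A → a; B → b; S → TB X0; X0 → S A; S → S X1; X1 → TB TA; A → TA X2; X2 → TB X3; X3 → TA A; A → TA X4; X4 → TB B; B → S TA; B → TA X5; X5 → S A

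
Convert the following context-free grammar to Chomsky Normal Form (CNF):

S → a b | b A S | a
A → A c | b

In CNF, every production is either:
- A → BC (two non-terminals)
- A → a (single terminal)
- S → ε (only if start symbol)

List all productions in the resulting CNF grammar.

TA → a; TB → b; S → a; TC → c; A → b; S → TA TB; S → TB X0; X0 → A S; A → A TC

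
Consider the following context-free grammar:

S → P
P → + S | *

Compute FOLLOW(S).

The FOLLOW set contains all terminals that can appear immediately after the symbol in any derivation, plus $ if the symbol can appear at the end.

We compute FOLLOW(S) using the standard algorithm.
FOLLOW(S) starts with {$}.
FIRST(P) = {*, +}
FIRST(S) = {*, +}
FOLLOW(P) = {$}
FOLLOW(S) = {$}
Therefore, FOLLOW(S) = {$}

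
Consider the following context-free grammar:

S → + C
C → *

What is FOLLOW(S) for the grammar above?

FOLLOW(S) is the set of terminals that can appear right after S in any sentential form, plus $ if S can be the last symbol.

We compute FOLLOW(S) using the standard algorithm.
FOLLOW(S) starts with {$}.
FIRST(C) = {*}
FIRST(S) = {+}
FOLLOW(C) = {$}
FOLLOW(S) = {$}
Therefore, FOLLOW(S) = {$}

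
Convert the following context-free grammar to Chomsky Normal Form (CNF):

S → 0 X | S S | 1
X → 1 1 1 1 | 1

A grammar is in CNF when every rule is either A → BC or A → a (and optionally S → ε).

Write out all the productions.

T0 → 0; S → 1; T1 → 1; X → 1; S → T0 X; S → S S; X → T1 X0; X0 → T1 X1; X1 → T1 T1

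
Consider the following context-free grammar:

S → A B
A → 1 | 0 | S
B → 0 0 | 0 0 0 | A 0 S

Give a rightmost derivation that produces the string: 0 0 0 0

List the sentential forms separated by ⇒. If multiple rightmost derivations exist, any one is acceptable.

S ⇒ A B ⇒ A 0 0 0 ⇒ 0 0 0 0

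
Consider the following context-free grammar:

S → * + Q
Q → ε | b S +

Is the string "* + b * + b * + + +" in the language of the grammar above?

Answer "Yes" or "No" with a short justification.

Yes - a valid derivation exists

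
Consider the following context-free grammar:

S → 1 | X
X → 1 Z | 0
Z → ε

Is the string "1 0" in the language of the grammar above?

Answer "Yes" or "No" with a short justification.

No - no valid derivation exists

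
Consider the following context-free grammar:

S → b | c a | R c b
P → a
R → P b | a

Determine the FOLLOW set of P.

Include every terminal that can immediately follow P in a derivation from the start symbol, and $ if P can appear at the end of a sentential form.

We compute FOLLOW(P) using the standard algorithm.
FOLLOW(S) starts with {$}.
FIRST(P) = {a}
FIRST(R) = {a}
FIRST(S) = {a, b, c}
FOLLOW(P) = {b}
FOLLOW(R) = {c}
FOLLOW(S) = {$}
Therefore, FOLLOW(P) = {b}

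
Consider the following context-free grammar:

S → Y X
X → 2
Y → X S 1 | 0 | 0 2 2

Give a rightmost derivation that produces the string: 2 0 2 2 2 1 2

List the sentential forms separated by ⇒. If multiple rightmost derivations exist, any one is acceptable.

S ⇒ Y X ⇒ Y 2 ⇒ X S 1 2 ⇒ X Y X 1 2 ⇒ X Y 2 1 2 ⇒ X 0 2 2 2 1 2 ⇒ 2 0 2 2 2 1 2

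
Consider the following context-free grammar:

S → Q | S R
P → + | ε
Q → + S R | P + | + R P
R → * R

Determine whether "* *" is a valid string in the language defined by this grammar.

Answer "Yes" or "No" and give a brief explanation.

No - no valid derivation exists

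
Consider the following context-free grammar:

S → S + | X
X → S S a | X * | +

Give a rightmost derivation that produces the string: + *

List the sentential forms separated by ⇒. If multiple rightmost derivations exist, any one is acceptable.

S ⇒ X ⇒ X * ⇒ + *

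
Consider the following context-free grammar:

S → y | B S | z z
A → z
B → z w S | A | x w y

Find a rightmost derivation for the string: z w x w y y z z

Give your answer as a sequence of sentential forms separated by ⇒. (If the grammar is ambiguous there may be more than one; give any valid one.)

S ⇒ B S ⇒ B z z ⇒ z w S z z ⇒ z w B S z z ⇒ z w B y z z ⇒ z w x w y y z z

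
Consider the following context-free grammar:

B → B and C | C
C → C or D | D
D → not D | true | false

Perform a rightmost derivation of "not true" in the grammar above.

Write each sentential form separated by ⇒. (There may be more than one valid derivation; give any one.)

B ⇒ C ⇒ D ⇒ not D ⇒ not true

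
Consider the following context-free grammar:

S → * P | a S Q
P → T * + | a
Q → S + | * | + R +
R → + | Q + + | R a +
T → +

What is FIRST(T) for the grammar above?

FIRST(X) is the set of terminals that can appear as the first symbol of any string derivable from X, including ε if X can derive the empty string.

We compute FIRST(T) using the standard algorithm.
FIRST(P) = {+, a}
FIRST(Q) = {*, +, a}
FIRST(R) = {*, +, a}
FIRST(S) = {*, a}
FIRST(T) = {+}
Therefore, FIRST(T) = {+}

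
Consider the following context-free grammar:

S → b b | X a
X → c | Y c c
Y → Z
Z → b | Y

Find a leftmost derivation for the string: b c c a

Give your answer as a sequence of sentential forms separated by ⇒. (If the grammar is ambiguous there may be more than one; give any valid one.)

S ⇒ X a ⇒ Y c c a ⇒ Z c c a ⇒ Y c c a ⇒ Z c c a ⇒ b c c a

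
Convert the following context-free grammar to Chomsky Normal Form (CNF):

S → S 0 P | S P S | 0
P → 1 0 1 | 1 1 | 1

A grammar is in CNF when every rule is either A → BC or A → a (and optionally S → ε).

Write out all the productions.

T0 → 0; S → 0; T1 → 1; P → 1; S → S X0; X0 → T0 P; S → S X1; X1 → P S; P → T1 X2; X2 → T0 T1; P → T1 T1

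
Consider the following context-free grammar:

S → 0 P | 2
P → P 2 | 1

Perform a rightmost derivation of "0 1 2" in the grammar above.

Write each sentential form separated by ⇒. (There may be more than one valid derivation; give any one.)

S ⇒ 0 P ⇒ 0 P 2 ⇒ 0 1 2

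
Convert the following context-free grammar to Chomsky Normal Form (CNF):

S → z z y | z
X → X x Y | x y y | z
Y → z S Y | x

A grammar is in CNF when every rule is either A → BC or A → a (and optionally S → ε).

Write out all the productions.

TZ → z; TY → y; S → z; TX → x; X → z; Y → x; S → TZ X0; X0 → TZ TY; X → X X1; X1 → TX Y; X → TX X2; X2 → TY TY; Y → TZ X3; X3 → S Y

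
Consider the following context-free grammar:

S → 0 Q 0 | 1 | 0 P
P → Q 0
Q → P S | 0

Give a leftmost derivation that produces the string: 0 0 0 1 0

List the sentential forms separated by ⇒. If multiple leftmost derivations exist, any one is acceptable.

S ⇒ 0 Q 0 ⇒ 0 P S 0 ⇒ 0 Q 0 S 0 ⇒ 0 0 0 S 0 ⇒ 0 0 0 1 0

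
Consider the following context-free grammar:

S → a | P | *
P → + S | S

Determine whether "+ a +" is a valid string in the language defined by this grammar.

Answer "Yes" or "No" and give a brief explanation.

No - no valid derivation exists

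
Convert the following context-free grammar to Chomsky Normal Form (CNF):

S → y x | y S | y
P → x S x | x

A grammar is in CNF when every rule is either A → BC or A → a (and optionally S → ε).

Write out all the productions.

TY → y; TX → x; S → y; P → x; S → TY TX; S → TY S; P → TX X0; X0 → S TX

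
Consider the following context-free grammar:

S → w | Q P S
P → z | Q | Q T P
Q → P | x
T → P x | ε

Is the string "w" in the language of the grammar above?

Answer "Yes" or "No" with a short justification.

Yes - a valid derivation exists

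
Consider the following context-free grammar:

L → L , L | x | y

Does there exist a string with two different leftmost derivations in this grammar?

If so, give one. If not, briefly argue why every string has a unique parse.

Yes - the string 'y , y , y , x , y' has two distinct leftmost derivations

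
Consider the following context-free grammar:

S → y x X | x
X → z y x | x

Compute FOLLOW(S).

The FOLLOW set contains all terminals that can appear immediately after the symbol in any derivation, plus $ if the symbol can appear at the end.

We compute FOLLOW(S) using the standard algorithm.
FOLLOW(S) starts with {$}.
FIRST(S) = {x, y}
FIRST(X) = {x, z}
FOLLOW(S) = {$}
FOLLOW(X) = {$}
Therefore, FOLLOW(S) = {$}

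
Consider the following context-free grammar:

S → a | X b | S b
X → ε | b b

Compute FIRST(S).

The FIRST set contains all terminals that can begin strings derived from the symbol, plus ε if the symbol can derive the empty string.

We compute FIRST(S) using the standard algorithm.
FIRST(S) = {a, b}
FIRST(X) = {b, ε}
Therefore, FIRST(S) = {a, b}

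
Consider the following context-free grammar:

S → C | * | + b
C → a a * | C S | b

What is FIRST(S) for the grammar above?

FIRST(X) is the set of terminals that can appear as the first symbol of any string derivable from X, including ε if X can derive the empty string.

We compute FIRST(S) using the standard algorithm.
FIRST(C) = {a, b}
FIRST(S) = {*, +, a, b}
Therefore, FIRST(S) = {*, +, a, b}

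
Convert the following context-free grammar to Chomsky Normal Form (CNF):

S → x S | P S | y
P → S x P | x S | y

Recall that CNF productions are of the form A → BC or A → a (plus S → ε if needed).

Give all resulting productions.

TX → x; S → y; P → y; S → TX S; S → P S; P → S X0; X0 → TX P; P → TX S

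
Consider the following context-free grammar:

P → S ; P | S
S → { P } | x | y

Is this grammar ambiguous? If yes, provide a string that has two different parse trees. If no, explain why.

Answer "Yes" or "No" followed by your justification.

No - the grammar is unambiguous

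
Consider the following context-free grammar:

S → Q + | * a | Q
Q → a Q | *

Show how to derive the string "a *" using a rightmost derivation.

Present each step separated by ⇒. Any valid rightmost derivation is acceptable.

S ⇒ Q ⇒ a Q ⇒ a *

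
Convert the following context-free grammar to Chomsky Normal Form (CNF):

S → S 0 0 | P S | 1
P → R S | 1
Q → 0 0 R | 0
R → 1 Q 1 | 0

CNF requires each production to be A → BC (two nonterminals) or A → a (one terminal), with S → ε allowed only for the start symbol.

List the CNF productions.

T0 → 0; S → 1; P → 1; Q → 0; T1 → 1; R → 0; S → S X0; X0 → T0 T0; S → P S; P → R S; Q → T0 X1; X1 → T0 R; R → T1 X2; X2 → Q T1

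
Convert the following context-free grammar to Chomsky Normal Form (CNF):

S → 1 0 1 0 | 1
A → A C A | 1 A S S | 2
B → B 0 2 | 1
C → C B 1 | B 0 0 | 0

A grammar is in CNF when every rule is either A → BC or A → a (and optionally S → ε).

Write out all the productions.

T1 → 1; T0 → 0; S → 1; A → 2; T2 → 2; B → 1; C → 0; S → T1 X0; X0 → T0 X1; X1 → T1 T0; A → A X2; X2 → C A; A → T1 X3; X3 → A X4; X4 → S S; B → B X5; X5 → T0 T2; C → C X6; X6 → B T1; C → B X7; X7 → T0 T0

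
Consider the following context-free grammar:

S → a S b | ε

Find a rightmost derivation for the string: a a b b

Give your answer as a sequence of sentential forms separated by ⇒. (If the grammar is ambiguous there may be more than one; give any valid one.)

S ⇒ a S b ⇒ a a S b b ⇒ a a b b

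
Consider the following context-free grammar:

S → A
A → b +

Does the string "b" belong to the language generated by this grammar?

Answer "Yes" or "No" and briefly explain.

No - no valid derivation exists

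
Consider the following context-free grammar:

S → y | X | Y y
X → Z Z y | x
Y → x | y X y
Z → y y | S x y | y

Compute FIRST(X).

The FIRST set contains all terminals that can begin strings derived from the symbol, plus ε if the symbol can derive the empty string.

We compute FIRST(X) using the standard algorithm.
FIRST(S) = {x, y}
FIRST(X) = {x, y}
FIRST(Y) = {x, y}
FIRST(Z) = {x, y}
Therefore, FIRST(X) = {x, y}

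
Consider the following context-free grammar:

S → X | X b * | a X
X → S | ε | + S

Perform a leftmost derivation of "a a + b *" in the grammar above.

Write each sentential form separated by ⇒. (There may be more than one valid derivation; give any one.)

S ⇒ a X ⇒ a S ⇒ a a X ⇒ a a + S ⇒ a a + X b * ⇒ a a + b *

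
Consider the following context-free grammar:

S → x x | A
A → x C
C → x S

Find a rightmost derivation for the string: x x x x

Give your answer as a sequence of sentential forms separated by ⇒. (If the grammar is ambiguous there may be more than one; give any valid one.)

S ⇒ A ⇒ x C ⇒ x x S ⇒ x x x x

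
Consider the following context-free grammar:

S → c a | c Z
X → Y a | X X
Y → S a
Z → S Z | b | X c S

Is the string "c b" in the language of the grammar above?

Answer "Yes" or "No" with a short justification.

Yes - a valid derivation exists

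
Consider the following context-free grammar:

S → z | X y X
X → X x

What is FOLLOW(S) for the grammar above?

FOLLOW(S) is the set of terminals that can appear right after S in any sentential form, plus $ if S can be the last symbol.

We compute FOLLOW(S) using the standard algorithm.
FOLLOW(S) starts with {$}.
FIRST(S) = {z}
FIRST(X) = {}
FOLLOW(S) = {$}
FOLLOW(X) = {$, x, y}
Therefore, FOLLOW(S) = {$}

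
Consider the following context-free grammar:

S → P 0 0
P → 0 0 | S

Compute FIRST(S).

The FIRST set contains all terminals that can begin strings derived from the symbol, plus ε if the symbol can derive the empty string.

We compute FIRST(S) using the standard algorithm.
FIRST(P) = {0}
FIRST(S) = {0}
Therefore, FIRST(S) = {0}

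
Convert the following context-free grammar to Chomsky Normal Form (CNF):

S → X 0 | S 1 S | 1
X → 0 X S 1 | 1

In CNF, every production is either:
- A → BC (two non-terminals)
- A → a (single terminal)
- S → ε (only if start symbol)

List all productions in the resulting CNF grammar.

T0 → 0; T1 → 1; S → 1; X → 1; S → X T0; S → S X0; X0 → T1 S; X → T0 X1; X1 → X X2; X2 → S T1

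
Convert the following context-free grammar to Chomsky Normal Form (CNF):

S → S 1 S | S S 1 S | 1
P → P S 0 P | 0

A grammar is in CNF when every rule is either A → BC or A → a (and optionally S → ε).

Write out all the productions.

T1 → 1; S → 1; T0 → 0; P → 0; S → S X0; X0 → T1 S; S → S X1; X1 → S X2; X2 → T1 S; P → P X3; X3 → S X4; X4 → T0 P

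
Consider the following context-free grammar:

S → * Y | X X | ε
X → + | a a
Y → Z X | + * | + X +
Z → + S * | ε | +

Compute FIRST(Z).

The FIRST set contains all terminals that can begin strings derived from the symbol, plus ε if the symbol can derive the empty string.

We compute FIRST(Z) using the standard algorithm.
FIRST(S) = {*, +, a, ε}
FIRST(X) = {+, a}
FIRST(Y) = {+, a}
FIRST(Z) = {+, ε}
Therefore, FIRST(Z) = {+, ε}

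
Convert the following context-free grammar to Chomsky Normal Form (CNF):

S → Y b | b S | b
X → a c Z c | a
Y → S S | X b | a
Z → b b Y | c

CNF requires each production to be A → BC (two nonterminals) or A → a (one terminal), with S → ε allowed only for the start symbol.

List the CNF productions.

TB → b; S → b; TA → a; TC → c; X → a; Y → a; Z → c; S → Y TB; S → TB S; X → TA X0; X0 → TC X1; X1 → Z TC; Y → S S; Y → X TB; Z → TB X2; X2 → TB Y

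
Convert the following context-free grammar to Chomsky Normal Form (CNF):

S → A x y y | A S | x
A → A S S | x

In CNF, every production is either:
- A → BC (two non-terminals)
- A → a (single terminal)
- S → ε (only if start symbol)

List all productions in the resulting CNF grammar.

TX → x; TY → y; S → x; A → x; S → A X0; X0 → TX X1; X1 → TY TY; S → A S; A → A X2; X2 → S S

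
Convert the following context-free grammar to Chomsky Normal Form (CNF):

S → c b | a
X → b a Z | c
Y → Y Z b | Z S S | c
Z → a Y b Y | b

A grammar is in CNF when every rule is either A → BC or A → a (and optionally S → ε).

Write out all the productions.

TC → c; TB → b; S → a; TA → a; X → c; Y → c; Z → b; S → TC TB; X → TB X0; X0 → TA Z; Y → Y X1; X1 → Z TB; Y → Z X2; X2 → S S; Z → TA X3; X3 → Y X4; X4 → TB Y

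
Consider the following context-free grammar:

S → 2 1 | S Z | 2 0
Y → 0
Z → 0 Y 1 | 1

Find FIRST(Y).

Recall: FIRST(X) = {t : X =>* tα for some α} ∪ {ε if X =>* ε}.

We compute FIRST(Y) using the standard algorithm.
FIRST(S) = {2}
FIRST(Y) = {0}
FIRST(Z) = {0, 1}
Therefore, FIRST(Y) = {0}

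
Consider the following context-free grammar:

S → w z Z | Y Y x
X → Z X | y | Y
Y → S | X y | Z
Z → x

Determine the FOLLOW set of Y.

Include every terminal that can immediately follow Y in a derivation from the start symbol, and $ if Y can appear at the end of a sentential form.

We compute FOLLOW(Y) using the standard algorithm.
FOLLOW(S) starts with {$}.
FIRST(S) = {w, x, y}
FIRST(X) = {w, x, y}
FIRST(Y) = {w, x, y}
FIRST(Z) = {x}
FOLLOW(S) = {$, w, x, y}
FOLLOW(X) = {y}
FOLLOW(Y) = {w, x, y}
FOLLOW(Z) = {$, w, x, y}
Therefore, FOLLOW(Y) = {w, x, y}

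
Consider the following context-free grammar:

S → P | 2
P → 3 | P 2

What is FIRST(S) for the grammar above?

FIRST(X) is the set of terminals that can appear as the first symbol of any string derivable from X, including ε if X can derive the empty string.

We compute FIRST(S) using the standard algorithm.
FIRST(P) = {3}
FIRST(S) = {2, 3}
Therefore, FIRST(S) = {2, 3}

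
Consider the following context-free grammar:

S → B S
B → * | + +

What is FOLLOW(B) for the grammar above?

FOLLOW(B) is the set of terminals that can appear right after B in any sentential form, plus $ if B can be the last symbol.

We compute FOLLOW(B) using the standard algorithm.
FOLLOW(S) starts with {$}.
FIRST(B) = {*, +}
FIRST(S) = {*, +}
FOLLOW(B) = {*, +}
FOLLOW(S) = {$}
Therefore, FOLLOW(B) = {*, +}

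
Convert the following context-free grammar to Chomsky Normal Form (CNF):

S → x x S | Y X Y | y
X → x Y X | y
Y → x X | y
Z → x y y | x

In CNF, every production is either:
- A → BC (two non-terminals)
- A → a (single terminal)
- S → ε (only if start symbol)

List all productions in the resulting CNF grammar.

TX → x; S → y; X → y; Y → y; TY → y; Z → x; S → TX X0; X0 → TX S; S → Y X1; X1 → X Y; X → TX X2; X2 → Y X; Y → TX X; Z → TX X3; X3 → TY TY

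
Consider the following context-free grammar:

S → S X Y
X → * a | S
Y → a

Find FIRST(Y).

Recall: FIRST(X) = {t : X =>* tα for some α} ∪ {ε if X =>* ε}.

We compute FIRST(Y) using the standard algorithm.
FIRST(S) = {}
FIRST(X) = {*}
FIRST(Y) = {a}
Therefore, FIRST(Y) = {a}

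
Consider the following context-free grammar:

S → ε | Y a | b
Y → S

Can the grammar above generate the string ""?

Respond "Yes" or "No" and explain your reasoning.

Yes - a valid derivation exists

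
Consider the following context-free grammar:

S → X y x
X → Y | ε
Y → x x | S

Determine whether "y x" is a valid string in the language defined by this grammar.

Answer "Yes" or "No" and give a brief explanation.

Yes - a valid derivation exists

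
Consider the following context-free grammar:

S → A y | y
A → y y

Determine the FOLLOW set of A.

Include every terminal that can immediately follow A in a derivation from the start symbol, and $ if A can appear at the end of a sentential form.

We compute FOLLOW(A) using the standard algorithm.
FOLLOW(S) starts with {$}.
FIRST(A) = {y}
FIRST(S) = {y}
FOLLOW(A) = {y}
FOLLOW(S) = {$}
Therefore, FOLLOW(A) = {y}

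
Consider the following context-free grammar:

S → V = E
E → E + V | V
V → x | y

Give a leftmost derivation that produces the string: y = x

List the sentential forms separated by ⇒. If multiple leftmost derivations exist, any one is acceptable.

S ⇒ V = E ⇒ y = E ⇒ y = V ⇒ y = x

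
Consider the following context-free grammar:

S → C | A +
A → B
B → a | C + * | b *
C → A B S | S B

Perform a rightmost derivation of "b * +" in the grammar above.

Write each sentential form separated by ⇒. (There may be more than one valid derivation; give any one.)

S ⇒ A + ⇒ B + ⇒ b * +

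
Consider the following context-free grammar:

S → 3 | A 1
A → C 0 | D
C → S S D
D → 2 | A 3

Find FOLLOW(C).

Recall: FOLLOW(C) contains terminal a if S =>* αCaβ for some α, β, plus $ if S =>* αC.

We compute FOLLOW(C) using the standard algorithm.
FOLLOW(S) starts with {$}.
FIRST(A) = {2, 3}
FIRST(C) = {2, 3}
FIRST(D) = {2, 3}
FIRST(S) = {2, 3}
FOLLOW(A) = {1, 3}
FOLLOW(C) = {0}
FOLLOW(D) = {0, 1, 3}
FOLLOW(S) = {$, 2, 3}
Therefore, FOLLOW(C) = {0}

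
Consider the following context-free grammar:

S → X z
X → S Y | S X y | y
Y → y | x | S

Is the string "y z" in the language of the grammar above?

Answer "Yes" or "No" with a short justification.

Yes - a valid derivation exists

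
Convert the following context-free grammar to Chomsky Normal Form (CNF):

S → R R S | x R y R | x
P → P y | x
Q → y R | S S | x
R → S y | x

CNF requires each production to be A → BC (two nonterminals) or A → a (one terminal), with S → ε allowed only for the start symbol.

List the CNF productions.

TX → x; TY → y; S → x; P → x; Q → x; R → x; S → R X0; X0 → R S; S → TX X1; X1 → R X2; X2 → TY R; P → P TY; Q → TY R; Q → S S; R → S TY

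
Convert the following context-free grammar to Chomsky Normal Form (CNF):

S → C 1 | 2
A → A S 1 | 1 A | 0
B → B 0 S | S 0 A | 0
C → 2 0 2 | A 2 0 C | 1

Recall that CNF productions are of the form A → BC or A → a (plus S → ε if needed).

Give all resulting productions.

T1 → 1; S → 2; A → 0; T0 → 0; B → 0; T2 → 2; C → 1; S → C T1; A → A X0; X0 → S T1; A → T1 A; B → B X1; X1 → T0 S; B → S X2; X2 → T0 A; C → T2 X3; X3 → T0 T2; C → A X4; X4 → T2 X5; X5 → T0 C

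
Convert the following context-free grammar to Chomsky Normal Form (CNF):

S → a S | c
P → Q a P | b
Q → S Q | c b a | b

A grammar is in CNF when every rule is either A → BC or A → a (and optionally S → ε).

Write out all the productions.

TA → a; S → c; P → b; TC → c; TB → b; Q → b; S → TA S; P → Q X0; X0 → TA P; Q → S Q; Q → TC X1; X1 → TB TA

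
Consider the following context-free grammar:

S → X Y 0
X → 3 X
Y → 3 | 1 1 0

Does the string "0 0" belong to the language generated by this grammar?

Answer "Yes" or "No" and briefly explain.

No - no valid derivation exists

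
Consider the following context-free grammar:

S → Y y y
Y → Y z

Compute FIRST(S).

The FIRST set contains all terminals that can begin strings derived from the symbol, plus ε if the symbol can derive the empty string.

We compute FIRST(S) using the standard algorithm.
FIRST(S) = {}
FIRST(Y) = {}
Therefore, FIRST(S) = {}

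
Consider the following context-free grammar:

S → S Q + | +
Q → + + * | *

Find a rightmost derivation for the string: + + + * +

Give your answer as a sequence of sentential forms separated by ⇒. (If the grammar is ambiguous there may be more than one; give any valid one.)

S ⇒ S Q + ⇒ S + + * + ⇒ + + + * +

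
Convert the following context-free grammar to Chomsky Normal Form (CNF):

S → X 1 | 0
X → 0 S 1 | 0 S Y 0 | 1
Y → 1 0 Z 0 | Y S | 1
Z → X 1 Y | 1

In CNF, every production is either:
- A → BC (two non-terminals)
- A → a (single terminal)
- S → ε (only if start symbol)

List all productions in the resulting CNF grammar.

T1 → 1; S → 0; T0 → 0; X → 1; Y → 1; Z → 1; S → X T1; X → T0 X0; X0 → S T1; X → T0 X1; X1 → S X2; X2 → Y T0; Y → T1 X3; X3 → T0 X4; X4 → Z T0; Y → Y S; Z → X X5; X5 → T1 Y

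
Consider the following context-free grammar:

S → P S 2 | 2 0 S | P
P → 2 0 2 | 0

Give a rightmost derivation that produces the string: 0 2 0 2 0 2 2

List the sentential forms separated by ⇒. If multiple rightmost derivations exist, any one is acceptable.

S ⇒ P S 2 ⇒ P 2 0 S 2 ⇒ P 2 0 P 2 ⇒ P 2 0 2 0 2 2 ⇒ 0 2 0 2 0 2 2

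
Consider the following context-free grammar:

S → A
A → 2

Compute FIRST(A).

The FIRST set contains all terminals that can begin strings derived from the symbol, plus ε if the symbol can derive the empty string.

We compute FIRST(A) using the standard algorithm.
FIRST(A) = {2}
FIRST(S) = {2}
Therefore, FIRST(A) = {2}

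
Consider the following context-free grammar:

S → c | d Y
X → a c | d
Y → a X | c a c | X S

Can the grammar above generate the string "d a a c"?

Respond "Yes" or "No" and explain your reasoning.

Yes - a valid derivation exists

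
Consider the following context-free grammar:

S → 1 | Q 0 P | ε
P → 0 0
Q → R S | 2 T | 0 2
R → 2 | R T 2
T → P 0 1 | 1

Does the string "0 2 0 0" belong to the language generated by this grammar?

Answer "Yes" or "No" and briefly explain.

No - no valid derivation exists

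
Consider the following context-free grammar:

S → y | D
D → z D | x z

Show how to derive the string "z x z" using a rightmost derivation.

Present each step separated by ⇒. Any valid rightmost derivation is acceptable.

S ⇒ D ⇒ z D ⇒ z x z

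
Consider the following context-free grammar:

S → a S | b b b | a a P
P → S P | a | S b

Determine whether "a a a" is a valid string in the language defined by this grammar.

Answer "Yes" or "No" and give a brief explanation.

Yes - a valid derivation exists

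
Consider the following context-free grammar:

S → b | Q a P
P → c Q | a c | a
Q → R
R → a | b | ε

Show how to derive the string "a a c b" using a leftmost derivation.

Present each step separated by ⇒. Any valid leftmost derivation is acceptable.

S ⇒ Q a P ⇒ R a P ⇒ a a P ⇒ a a c Q ⇒ a a c R ⇒ a a c b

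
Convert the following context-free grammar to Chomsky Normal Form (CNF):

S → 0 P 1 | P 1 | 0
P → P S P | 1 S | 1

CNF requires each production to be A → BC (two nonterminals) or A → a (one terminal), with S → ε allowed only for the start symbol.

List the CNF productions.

T0 → 0; T1 → 1; S → 0; P → 1; S → T0 X0; X0 → P T1; S → P T1; P → P X1; X1 → S P; P → T1 S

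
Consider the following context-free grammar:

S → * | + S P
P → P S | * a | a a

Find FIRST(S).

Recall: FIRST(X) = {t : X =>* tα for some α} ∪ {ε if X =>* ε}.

We compute FIRST(S) using the standard algorithm.
FIRST(P) = {*, a}
FIRST(S) = {*, +}
Therefore, FIRST(S) = {*, +}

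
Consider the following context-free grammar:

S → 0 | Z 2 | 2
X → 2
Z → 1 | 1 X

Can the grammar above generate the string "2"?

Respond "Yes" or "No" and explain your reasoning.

Yes - a valid derivation exists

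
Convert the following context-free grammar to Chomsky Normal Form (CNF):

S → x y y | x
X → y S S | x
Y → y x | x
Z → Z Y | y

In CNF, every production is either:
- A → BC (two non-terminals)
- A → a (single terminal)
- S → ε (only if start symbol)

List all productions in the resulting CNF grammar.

TX → x; TY → y; S → x; X → x; Y → x; Z → y; S → TX X0; X0 → TY TY; X → TY X1; X1 → S S; Y → TY TX; Z → Z Y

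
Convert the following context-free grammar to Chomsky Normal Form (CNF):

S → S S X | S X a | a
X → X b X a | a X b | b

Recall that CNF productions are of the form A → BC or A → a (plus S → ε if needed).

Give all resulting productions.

TA → a; S → a; TB → b; X → b; S → S X0; X0 → S X; S → S X1; X1 → X TA; X → X X2; X2 → TB X3; X3 → X TA; X → TA X4; X4 → X TB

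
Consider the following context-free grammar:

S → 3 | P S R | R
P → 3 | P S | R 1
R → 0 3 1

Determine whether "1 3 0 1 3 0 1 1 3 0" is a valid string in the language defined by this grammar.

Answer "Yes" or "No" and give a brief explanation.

No - no valid derivation exists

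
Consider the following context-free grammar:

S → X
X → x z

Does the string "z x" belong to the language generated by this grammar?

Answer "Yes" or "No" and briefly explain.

No - no valid derivation exists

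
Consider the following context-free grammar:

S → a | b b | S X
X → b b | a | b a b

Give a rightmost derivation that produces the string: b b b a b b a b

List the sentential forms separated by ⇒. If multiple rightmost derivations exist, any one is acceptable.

S ⇒ S X ⇒ S b a b ⇒ S X b a b ⇒ S b a b b a b ⇒ b b b a b b a b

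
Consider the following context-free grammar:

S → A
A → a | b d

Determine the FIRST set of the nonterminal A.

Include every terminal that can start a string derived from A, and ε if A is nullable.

We compute FIRST(A) using the standard algorithm.
FIRST(A) = {a, b}
FIRST(S) = {a, b}
Therefore, FIRST(A) = {a, b}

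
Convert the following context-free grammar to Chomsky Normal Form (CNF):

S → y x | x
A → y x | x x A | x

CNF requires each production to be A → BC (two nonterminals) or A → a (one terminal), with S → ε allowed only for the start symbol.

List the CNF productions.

TY → y; TX → x; S → x; A → x; S → TY TX; A → TY TX; A → TX X0; X0 → TX A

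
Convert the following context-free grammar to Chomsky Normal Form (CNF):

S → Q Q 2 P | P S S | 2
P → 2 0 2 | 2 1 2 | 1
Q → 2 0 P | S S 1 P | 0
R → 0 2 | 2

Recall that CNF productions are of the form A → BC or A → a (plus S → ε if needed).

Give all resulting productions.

T2 → 2; S → 2; T0 → 0; T1 → 1; P → 1; Q → 0; R → 2; S → Q X0; X0 → Q X1; X1 → T2 P; S → P X2; X2 → S S; P → T2 X3; X3 → T0 T2; P → T2 X4; X4 → T1 T2; Q → T2 X5; X5 → T0 P; Q → S X6; X6 → S X7; X7 → T1 P; R → T0 T2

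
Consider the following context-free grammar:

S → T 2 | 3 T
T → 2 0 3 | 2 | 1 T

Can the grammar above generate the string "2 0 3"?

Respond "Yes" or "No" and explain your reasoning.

No - no valid derivation exists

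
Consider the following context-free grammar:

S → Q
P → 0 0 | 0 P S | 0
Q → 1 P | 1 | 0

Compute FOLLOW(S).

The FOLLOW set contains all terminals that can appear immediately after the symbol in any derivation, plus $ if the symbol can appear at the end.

We compute FOLLOW(S) using the standard algorithm.
FOLLOW(S) starts with {$}.
FIRST(P) = {0}
FIRST(Q) = {0, 1}
FIRST(S) = {0, 1}
FOLLOW(P) = {$, 0, 1}
FOLLOW(Q) = {$, 0, 1}
FOLLOW(S) = {$, 0, 1}
Therefore, FOLLOW(S) = {$, 0, 1}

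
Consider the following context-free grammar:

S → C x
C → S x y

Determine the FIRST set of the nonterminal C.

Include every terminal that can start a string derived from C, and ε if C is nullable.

We compute FIRST(C) using the standard algorithm.
FIRST(C) = {}
FIRST(S) = {}
Therefore, FIRST(C) = {}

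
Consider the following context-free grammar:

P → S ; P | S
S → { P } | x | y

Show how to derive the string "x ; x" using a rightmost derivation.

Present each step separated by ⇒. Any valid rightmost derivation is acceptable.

P ⇒ S ; P ⇒ S ; S ⇒ S ; x ⇒ x ; x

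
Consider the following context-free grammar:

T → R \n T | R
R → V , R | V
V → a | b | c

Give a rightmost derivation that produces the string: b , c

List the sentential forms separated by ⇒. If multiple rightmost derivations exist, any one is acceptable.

T ⇒ R ⇒ V , R ⇒ V , V ⇒ V , c ⇒ b , c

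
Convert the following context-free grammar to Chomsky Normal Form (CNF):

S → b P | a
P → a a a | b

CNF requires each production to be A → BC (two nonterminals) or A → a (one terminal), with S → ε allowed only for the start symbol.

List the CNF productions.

TB → b; S → a; TA → a; P → b; S → TB P; P → TA X0; X0 → TA TA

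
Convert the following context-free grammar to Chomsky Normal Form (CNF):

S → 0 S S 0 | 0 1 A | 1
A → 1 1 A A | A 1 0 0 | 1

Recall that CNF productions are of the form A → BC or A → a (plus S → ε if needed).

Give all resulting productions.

T0 → 0; T1 → 1; S → 1; A → 1; S → T0 X0; X0 → S X1; X1 → S T0; S → T0 X2; X2 → T1 A; A → T1 X3; X3 → T1 X4; X4 → A A; A → A X5; X5 → T1 X6; X6 → T0 T0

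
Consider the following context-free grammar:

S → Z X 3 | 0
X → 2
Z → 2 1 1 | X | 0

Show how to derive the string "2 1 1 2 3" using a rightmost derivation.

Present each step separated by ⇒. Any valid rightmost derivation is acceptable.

S ⇒ Z X 3 ⇒ Z 2 3 ⇒ 2 1 1 2 3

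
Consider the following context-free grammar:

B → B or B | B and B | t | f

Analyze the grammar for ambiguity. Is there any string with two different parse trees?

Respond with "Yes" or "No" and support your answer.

Yes - the string 'f and t and f or f or t' has two distinct parse trees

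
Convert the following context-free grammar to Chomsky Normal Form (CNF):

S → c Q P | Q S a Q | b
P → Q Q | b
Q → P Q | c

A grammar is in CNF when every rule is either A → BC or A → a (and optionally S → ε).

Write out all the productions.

TC → c; TA → a; S → b; P → b; Q → c; S → TC X0; X0 → Q P; S → Q X1; X1 → S X2; X2 → TA Q; P → Q Q; Q → P Q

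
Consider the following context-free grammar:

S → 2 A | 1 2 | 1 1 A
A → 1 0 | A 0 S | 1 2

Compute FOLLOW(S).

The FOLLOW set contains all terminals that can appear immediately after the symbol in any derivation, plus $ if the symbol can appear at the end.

We compute FOLLOW(S) using the standard algorithm.
FOLLOW(S) starts with {$}.
FIRST(A) = {1}
FIRST(S) = {1, 2}
FOLLOW(A) = {$, 0}
FOLLOW(S) = {$, 0}
Therefore, FOLLOW(S) = {$, 0}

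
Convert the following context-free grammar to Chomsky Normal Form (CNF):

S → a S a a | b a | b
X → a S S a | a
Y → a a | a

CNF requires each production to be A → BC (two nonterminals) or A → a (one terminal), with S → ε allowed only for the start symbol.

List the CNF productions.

TA → a; TB → b; S → b; X → a; Y → a; S → TA X0; X0 → S X1; X1 → TA TA; S → TB TA; X → TA X2; X2 → S X3; X3 → S TA; Y → TA TA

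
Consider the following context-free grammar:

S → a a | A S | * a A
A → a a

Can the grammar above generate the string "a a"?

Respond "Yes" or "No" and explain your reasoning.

Yes - a valid derivation exists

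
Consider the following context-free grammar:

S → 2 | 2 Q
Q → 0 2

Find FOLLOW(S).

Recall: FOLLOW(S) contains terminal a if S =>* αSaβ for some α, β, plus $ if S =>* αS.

We compute FOLLOW(S) using the standard algorithm.
FOLLOW(S) starts with {$}.
FIRST(Q) = {0}
FIRST(S) = {2}
FOLLOW(Q) = {$}
FOLLOW(S) = {$}
Therefore, FOLLOW(S) = {$}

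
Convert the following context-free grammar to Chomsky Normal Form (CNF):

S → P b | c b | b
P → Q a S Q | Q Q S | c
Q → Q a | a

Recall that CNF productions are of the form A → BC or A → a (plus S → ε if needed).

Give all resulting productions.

TB → b; TC → c; S → b; TA → a; P → c; Q → a; S → P TB; S → TC TB; P → Q X0; X0 → TA X1; X1 → S Q; P → Q X2; X2 → Q S; Q → Q TA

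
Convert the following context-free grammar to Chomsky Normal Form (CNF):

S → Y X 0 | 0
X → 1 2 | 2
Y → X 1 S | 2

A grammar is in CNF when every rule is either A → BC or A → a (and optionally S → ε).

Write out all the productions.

T0 → 0; S → 0; T1 → 1; T2 → 2; X → 2; Y → 2; S → Y X0; X0 → X T0; X → T1 T2; Y → X X1; X1 → T1 S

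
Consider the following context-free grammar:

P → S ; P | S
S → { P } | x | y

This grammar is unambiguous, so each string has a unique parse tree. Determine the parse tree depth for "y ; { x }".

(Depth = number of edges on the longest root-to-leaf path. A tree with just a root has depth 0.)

5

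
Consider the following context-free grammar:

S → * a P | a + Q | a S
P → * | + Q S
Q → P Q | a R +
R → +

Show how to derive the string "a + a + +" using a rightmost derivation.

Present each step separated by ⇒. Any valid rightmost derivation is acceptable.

S ⇒ a + Q ⇒ a + a R + ⇒ a + a + +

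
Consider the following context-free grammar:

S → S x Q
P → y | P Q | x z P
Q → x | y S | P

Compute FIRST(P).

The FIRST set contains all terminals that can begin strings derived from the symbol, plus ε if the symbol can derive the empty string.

We compute FIRST(P) using the standard algorithm.
FIRST(P) = {x, y}
FIRST(Q) = {x, y}
FIRST(S) = {}
Therefore, FIRST(P) = {x, y}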